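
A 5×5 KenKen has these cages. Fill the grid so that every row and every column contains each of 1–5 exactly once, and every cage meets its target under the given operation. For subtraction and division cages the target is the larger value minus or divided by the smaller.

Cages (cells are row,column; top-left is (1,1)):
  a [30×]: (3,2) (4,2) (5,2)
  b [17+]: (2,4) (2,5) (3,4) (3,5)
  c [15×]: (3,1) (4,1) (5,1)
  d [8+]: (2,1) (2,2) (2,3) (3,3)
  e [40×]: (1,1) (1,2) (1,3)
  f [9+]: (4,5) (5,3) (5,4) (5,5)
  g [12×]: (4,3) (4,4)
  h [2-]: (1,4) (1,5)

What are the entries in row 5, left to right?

5 3 4 2 1

In column 2, 1 can only go at (2,2), so (2,2) = 1.
In column 2, 4 can only go at (1,2), so (1,2) = 4.
In column 1, 4 can only go at (2,1), so (2,1) = 4.
Cage d has sum 8; hence (2,3) = 2.
The 4 cells of cage d must have sum 8, so (3,3) = 1.
Cage e has product 40; hence (1,1) = 2.
2 is placed in column 3, which forces (1,3) = 5.
Row 3 needs a 2, and only (3,2) is open for it.
In row 3, 3 can only go at (3,1), so (3,1) = 3.
The only place for 2 in row 4 is (4,5).
Cage f has sum 9; hence (5,3) = 4.
The 4 cells of cage f must have sum 9, so (5,4) = 2.
Cage f has sum 9, so (5,5) = 1.
The two cells of cage h must have difference 2, which forces (1,4) = 1.
Column 5 already has 1, which forces (1,5) = 3.
Column 5 already has 3, which forces (2,5) = 5.
5 is placed in column 5; hence (3,5) = 4.
Cage c has product 15, which forces (4,1) = 1.
4 is placed in column 3, so (4,3) = 3.
Cage g needs two cells with product 12, which forces (4,4) = 4.
Row 5 now contains 1, so (5,1) = 5.
Row 5 already has 5; hence (5,2) = 3.
5 is placed in row 2, so (2,4) = 3.
4 is placed in row 3, leaving (3,4) = 5.
Row 4 now contains 3; hence (4,2) = 5.
Completed grid: 2 4 5 1 3 / 4 1 2 3 5 / 3 2 1 5 4 / 1 5 3 4 2 / 5 3 4 2 1.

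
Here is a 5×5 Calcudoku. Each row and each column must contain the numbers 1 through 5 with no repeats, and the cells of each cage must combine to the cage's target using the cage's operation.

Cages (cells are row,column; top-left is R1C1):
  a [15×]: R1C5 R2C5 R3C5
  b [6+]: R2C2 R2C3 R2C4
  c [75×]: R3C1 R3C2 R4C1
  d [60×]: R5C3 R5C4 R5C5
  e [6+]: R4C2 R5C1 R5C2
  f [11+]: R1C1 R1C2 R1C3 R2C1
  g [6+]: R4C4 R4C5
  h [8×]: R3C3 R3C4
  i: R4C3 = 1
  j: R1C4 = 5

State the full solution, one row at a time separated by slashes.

1 4 2 5 3 / 4 2 3 1 5 / 3 5 4 2 1 / 5 3 1 4 2 / 2 1 5 3 4

Cage j is given, leaving R1C4 = 5.
The 3 cells of cage c must have product 75; hence R3C1 = 3.
Cage c has product 75, so R3C2 = 5.
Row 3 now contains 5, so R3C5 = 1.
Cage c needs product 75; hence R4C1 = 5.
Cage i is a single given cell, leaving R4C3 = 1.
Column 5 now contains 1, leaving R1C5 = 3.
The 3 cells of cage a must have product 15, so R2C5 = 5.
5 is placed in column 5; hence R5C5 = 4.
The 4 cells of cage f must have sum 11; hence R2C1 = 4.
Cage g needs two cells with sum 6, so R4C4 = 4.
4 is placed in column 5; hence R4C5 = 2.
The 3 cells of cage d must have product 60; hence R5C3 = 5.
Row 5 now contains 4, so R5C4 = 3.
Cage h needs two cells with product 8; hence R3C3 = 4.
Column 4 already has 4, so R3C4 = 2.
2 is placed in row 4, so R4C2 = 3.
Cage f has sum 11, leaving R1C1 = 1.
Cage f has sum 11; hence R1C2 = 4.
Column 3 already has 4, leaving R1C3 = 2.
The 3 cells of cage b must have sum 6, which forces R2C2 = 2.
Cage b has sum 6, so R2C3 = 3.
2 is placed in column 4; hence R2C4 = 1.
Column 1 now contains 1, leaving R5C1 = 2.
Column 2 already has 2, which forces R5C2 = 1.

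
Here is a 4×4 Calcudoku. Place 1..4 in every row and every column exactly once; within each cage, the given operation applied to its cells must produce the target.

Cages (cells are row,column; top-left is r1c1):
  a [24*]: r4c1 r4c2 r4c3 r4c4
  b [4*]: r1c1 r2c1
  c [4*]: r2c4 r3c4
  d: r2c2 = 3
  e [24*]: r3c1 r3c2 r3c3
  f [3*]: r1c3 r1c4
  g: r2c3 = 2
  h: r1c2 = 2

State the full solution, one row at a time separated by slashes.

4 2 1 3 / 1 3 2 4 / 2 4 3 1 / 3 1 4 2

Cage h is given, so r1c2 = 2.
Cage d is a single given cell, leaving r2c2 = 3.
Cage g is a single given cell, leaving r2c3 = 2.
Column 2 already has 3, leaving r3c2 = 4.
Row 3 already has 4; hence r3c3 = 3.
Row 3 already has 4, leaving r3c4 = 1.
Column 2 already has 4, leaving r4c2 = 1.
1 is placed in row 4, leaving r4c3 = 4.
Column 3 already has 3; hence r1c3 = 1.
Column 4 now contains 1, which forces r1c4 = 3.
Column 4 now contains 1, which forces r2c4 = 4.
Row 3 already has 3, which forces r3c1 = 2.
Column 1 now contains 2, which forces r4c1 = 3.
3 is placed in column 4, leaving r4c4 = 2.
1 is placed in row 1, leaving r1c1 = 4.
Row 2 now contains 4, leaving r2c1 = 1.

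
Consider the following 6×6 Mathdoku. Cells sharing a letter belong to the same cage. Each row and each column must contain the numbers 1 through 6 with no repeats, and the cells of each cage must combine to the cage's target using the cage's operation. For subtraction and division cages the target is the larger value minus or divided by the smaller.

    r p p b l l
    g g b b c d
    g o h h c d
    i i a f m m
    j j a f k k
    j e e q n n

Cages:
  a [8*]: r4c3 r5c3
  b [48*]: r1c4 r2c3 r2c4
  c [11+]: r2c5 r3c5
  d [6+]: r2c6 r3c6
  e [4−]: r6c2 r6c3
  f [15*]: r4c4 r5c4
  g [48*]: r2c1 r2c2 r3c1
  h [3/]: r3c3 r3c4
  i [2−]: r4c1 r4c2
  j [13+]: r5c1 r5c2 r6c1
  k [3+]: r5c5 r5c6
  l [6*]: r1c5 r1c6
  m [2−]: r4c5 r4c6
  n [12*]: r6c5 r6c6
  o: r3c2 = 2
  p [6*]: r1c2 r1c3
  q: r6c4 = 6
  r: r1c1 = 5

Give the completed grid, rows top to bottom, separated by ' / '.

Cage r is a single given cell, so r1c1 = 5.
Cage o is a single given cell; hence r3c2 = 2.
Cage q is given; hence r6c4 = 6.
The only place for 4 in row 1 is r1c4.
In row 2, 1 can only go at r2c6, so r2c6 = 1.
Cage d's pair has sum 6, so r3c6 = 5.
The two cells of cage k must have sum 3; hence r5c5 = 1.
Column 6 now contains 1, so r5c6 = 2.
Cage l needs two cells with product 6; hence r1c5 = 2.
Cage l's pair has product 6; hence r1c6 = 3.
Cage c's pair has sum 11, leaving r2c5 = 5.
Row 3 already has 5; hence r3c5 = 6.
Cage a needs two cells with product 8; hence r4c3 = 2.
Column 5 already has 6; hence r4c5 = 4.
Row 4 already has 4; hence r4c6 = 6.
Row 5 already has 2, so r5c3 = 4.
4 is placed in column 5; hence r6c5 = 3.
3 is placed in column 6, leaving r6c6 = 4.
4 is placed in column 3, so r2c3 = 6.
The 3 cells of cage b must have product 48, leaving r2c4 = 2.
6 is placed in row 3, which forces r3c1 = 4.
Cage j needs sum 13, leaving r5c1 = 6.
Cage j needs sum 13, so r5c2 = 5.
Row 5 now contains 5, leaving r5c4 = 3.
4 is placed in row 6, leaving r6c1 = 2.
Column 2 already has 5, leaving r6c2 = 1.
Row 6 already has 1, leaving r6c3 = 5.
Column 2 already has 1, so r1c2 = 6.
6 is placed in column 3, leaving r1c3 = 1.
Row 2 already has 2, which forces r2c1 = 3.
Row 2 already has 6, so r2c2 = 4.
Cage h needs two cells with quotient 3, leaving r3c3 = 3.
3 is placed in column 4, so r3c4 = 1.
Cage i needs two cells with difference 2; hence r4c1 = 1.
Column 2 already has 1; hence r4c2 = 3.
3 is placed in column 4, so r4c4 = 5.

5 6 1 4 2 3 / 3 4 6 2 5 1 / 4 2 3 1 6 5 / 1 3 2 5 4 6 / 6 5 4 3 1 2 / 2 1 5 6 3 4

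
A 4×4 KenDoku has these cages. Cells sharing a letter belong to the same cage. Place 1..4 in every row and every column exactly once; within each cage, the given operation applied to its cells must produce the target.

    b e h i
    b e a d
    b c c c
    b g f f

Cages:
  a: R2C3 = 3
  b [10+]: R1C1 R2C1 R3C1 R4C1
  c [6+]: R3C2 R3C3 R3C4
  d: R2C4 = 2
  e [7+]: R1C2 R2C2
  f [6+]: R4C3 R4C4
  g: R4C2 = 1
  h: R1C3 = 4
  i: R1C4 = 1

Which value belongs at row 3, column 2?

Cage h is a single given cell, leaving R1C3 = 4.
Cage i is given, leaving R1C4 = 1.
Cage a is given, leaving R2C3 = 3.
Cage d is a single given cell, so R2C4 = 2.
2 is placed in column 4, so R3C4 = 3.
Cage g is given, leaving R4C2 = 1.
4 is placed in column 3, leaving R4C3 = 2.
2 is placed in column 4, leaving R4C4 = 4.
The 4 cells of cage b must have sum 10, so R1C1 = 2.
4 is placed in row 1, so R1C2 = 3.
Row 2 now contains 3, so R2C2 = 4.
Column 2 now contains 1, so R3C2 = 2.
2 is placed in column 3, which forces R3C3 = 1.
Row 4 already has 4, so R4C1 = 3.
Row 2 now contains 4, which forces R2C1 = 1.
1 is placed in row 3, which forces R3C1 = 4.
The full grid is 2 3 4 1 / 1 4 3 2 / 4 2 1 3 / 3 1 2 4.

2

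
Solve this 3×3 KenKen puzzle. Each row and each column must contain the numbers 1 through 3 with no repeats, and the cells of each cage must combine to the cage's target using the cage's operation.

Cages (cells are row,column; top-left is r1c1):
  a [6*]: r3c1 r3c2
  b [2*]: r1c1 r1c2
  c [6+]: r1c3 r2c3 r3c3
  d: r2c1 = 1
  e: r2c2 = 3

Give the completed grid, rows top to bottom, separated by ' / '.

2 1 3 / 1 3 2 / 3 2 1

D is a freebie, which forces r2c1 = 1.
E is a freebie, leaving r2c2 = 3.
Row 2 now contains 3; hence r2c3 = 2.
Column 2 now contains 3, which forces r3c2 = 2.
Column 1 now contains 1, so r1c1 = 2.
Column 2 already has 2, leaving r1c2 = 1.
1 is placed in row 1, leaving r1c3 = 3.
2 is placed in row 3, so r3c1 = 3.
Column 3 now contains 3, so r3c3 = 1.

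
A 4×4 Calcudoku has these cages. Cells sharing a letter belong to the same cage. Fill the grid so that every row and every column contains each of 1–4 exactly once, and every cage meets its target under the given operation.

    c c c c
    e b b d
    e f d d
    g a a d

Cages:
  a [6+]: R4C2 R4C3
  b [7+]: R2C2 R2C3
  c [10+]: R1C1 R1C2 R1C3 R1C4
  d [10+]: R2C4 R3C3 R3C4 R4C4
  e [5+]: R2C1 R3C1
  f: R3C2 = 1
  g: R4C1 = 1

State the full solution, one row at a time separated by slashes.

F is a freebie, which forces R3C2 = 1.
G is a freebie, which forces R4C1 = 1.
Cage d has sum 10, so R2C4 = 1.
Cage c has sum 10; hence R1C3 = 1.
Row 2 needs a 2, and only R2C1 is open for it.
Column 1 already has 2, which forces R3C1 = 3.
Column 1 now contains 3, leaving R1C1 = 4.
Cage d needs sum 10, leaving R4C4 = 3.
Cage c needs sum 10, which forces R1C2 = 3.
3 is placed in column 4, leaving R1C4 = 2.
Column 2 already has 3, so R2C2 = 4.
Row 2 already has 4, so R2C3 = 3.
Column 4 already has 2, leaving R3C4 = 4.
4 is placed in column 2; hence R4C2 = 2.
Row 4 now contains 2, so R4C3 = 4.
Row 3 now contains 4; hence R3C3 = 2.

4 3 1 2 / 2 4 3 1 / 3 1 2 4 / 1 2 4 3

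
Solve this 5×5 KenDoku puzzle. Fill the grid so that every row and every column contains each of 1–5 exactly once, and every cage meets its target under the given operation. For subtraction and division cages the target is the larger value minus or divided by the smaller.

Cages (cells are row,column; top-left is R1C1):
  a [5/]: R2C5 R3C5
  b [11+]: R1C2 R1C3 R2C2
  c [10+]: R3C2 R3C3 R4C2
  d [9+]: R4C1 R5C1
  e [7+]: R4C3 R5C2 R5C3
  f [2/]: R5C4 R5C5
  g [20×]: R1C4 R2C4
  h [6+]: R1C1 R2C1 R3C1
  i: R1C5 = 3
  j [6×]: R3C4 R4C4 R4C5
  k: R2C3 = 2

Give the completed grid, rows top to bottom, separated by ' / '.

Cage i is a single given cell; hence R1C5 = 3.
Cage k is a single given cell, leaving R2C3 = 2.
In row 2, 3 can only go at R2C1, so R2C1 = 3.
The only place for 1 in row 2 is R2C5.
Column 5 already has 1; hence R3C5 = 5.
Column 5 already has 1, leaving R4C5 = 2.
2 is placed in column 5, leaving R5C5 = 4.
Cage d's pair has sum 9, so R4C1 = 4.
Row 5 now contains 4, leaving R5C1 = 5.
Row 5 now contains 5, which forces R5C3 = 1.
Cage f needs two cells with quotient 2, leaving R5C4 = 2.
Column 3 now contains 1, leaving R4C3 = 3.
3 is placed in row 4, leaving R4C4 = 1.
2 is placed in row 5; hence R5C2 = 3.
Cage c needs sum 10, leaving R3C2 = 1.
Column 3 already has 3, so R3C3 = 4.
Column 4 now contains 1; hence R3C4 = 3.
3 is placed in row 4, leaving R4C2 = 5.
Cage h has sum 6; hence R1C1 = 1.
Column 2 now contains 1, so R1C2 = 2.
4 is placed in column 3; hence R1C3 = 5.
Row 1 already has 5, leaving R1C4 = 4.
Column 2 now contains 5; hence R2C2 = 4.
Column 4 now contains 4, which forces R2C4 = 5.
Row 3 now contains 1; hence R3C1 = 2.

1 2 5 4 3 / 3 4 2 5 1 / 2 1 4 3 5 / 4 5 3 1 2 / 5 3 1 2 4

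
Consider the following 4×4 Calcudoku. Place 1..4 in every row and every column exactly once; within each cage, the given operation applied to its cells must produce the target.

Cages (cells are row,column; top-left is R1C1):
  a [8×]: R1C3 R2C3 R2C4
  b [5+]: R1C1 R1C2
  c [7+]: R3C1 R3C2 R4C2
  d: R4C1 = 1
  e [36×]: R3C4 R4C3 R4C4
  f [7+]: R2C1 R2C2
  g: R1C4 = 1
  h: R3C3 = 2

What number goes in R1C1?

Cage g is given, so R1C4 = 1.
H is a freebie, so R3C3 = 2.
The 3 cells of cage e must have product 36; hence R3C4 = 3.
D is a freebie, so R4C1 = 1.
Cage e has product 36, leaving R4C3 = 3.
The 3 cells of cage e must have product 36, so R4C4 = 4.
2 is placed in column 3, so R1C3 = 4.
Cage a has product 8, so R2C3 = 1.
4 is placed in column 4, leaving R2C4 = 2.
Column 1 already has 1, so R3C1 = 4.
Cage c needs sum 7; hence R3C2 = 1.
Row 4 already has 4, which forces R4C2 = 2.
Cage b needs two cells with sum 5, so R1C1 = 2.
2 is placed in column 2, leaving R1C2 = 3.
4 is placed in column 1, leaving R2C1 = 3.
The two cells of cage f must have sum 7; hence R2C2 = 4.
Completed grid: 2 3 4 1 / 3 4 1 2 / 4 1 2 3 / 1 2 3 4.

2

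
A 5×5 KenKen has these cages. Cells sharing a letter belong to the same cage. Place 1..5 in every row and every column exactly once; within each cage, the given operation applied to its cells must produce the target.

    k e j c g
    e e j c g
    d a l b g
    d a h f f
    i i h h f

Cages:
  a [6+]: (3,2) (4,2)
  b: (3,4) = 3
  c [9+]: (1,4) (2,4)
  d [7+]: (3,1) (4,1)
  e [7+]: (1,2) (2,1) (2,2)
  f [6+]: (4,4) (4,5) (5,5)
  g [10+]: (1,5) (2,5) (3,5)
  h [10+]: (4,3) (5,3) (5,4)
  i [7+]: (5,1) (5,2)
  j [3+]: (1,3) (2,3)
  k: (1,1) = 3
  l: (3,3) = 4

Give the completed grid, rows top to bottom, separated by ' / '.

K is a freebie, so (1,1) = 3.
Cage l is given; hence (3,3) = 4.
B is a freebie; hence (3,4) = 3.
The only place for 1 in column 1 is (2,1).
Cage j needs two cells with sum 3, leaving (1,3) = 1.
Row 2 now contains 1, so (2,3) = 2.
Cage e needs sum 7, leaving (1,2) = 2.
Cage e has sum 7, leaving (2,2) = 4.
4 is placed in row 2, leaving (2,4) = 5.
Row 2 already has 5, so (2,5) = 3.
Cage h has sum 10, which forces (5,4) = 2.
2 is placed in row 5; hence (5,5) = 1.
Column 4 already has 5, leaving (1,4) = 4.
The 3 cells of cage g must have sum 10, leaving (1,5) = 5.
Cage g needs sum 10; hence (3,5) = 2.
2 is placed in column 4, leaving (4,4) = 1.
Cage f has sum 6, so (4,5) = 4.
The two cells of cage i must have sum 7, which forces (5,1) = 4.
Cage i's pair has sum 7; hence (5,2) = 3.
Row 5 already has 3, so (5,3) = 5.
Row 3 now contains 2, which forces (3,1) = 5.
Cage a's pair has sum 6; hence (3,2) = 1.
Cage d's pair has sum 7; hence (4,1) = 2.
Row 4 already has 1, leaving (4,2) = 5.
Column 3 now contains 5; hence (4,3) = 3.

3 2 1 4 5 / 1 4 2 5 3 / 5 1 4 3 2 / 2 5 3 1 4 / 4 3 5 2 1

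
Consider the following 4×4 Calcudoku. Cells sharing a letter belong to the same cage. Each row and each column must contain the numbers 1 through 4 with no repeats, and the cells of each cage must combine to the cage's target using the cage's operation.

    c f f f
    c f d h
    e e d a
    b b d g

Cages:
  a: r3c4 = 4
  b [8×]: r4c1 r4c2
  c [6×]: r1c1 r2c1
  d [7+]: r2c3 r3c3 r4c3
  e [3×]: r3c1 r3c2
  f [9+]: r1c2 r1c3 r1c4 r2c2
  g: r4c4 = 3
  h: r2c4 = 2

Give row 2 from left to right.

3 1 4 2

Cage h is given; hence r2c4 = 2.
Cage a is given, which forces r3c4 = 4.
G is a freebie, leaving r4c4 = 3.
Cage c needs two cells with product 6, which forces r1c1 = 2.
3 is placed in column 4, which forces r1c4 = 1.
Row 2 now contains 2, leaving r2c1 = 3.
Row 2 already has 3; hence r2c2 = 1.
Row 2 already has 1; hence r2c3 = 4.
3 is placed in column 1, which forces r3c1 = 1.
Column 2 now contains 1, leaving r3c2 = 3.
Row 3 already has 1, which forces r3c3 = 2.
Column 1 already has 2, which forces r4c1 = 4.
Row 4 now contains 4, leaving r4c2 = 2.
2 is placed in column 3, leaving r4c3 = 1.
Column 2 now contains 3, which forces r1c2 = 4.
4 is placed in column 3; hence r1c3 = 3.
Completed grid: 2 4 3 1 / 3 1 4 2 / 1 3 2 4 / 4 2 1 3.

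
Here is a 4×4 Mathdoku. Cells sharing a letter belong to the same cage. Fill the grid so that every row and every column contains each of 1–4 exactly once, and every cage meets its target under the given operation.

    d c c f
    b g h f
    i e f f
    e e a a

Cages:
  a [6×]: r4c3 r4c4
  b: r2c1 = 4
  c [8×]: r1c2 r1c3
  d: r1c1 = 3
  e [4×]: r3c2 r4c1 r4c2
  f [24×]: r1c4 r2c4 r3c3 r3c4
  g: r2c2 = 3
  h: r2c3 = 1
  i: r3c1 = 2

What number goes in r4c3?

D is a freebie; hence r1c1 = 3.
Cage b is a single given cell; hence r2c1 = 4.
G is a freebie, so r2c2 = 3.
Cage h is given, leaving r2c3 = 1.
Row 2 now contains 1; hence r2c4 = 2.
I is a freebie, so r3c1 = 2.
2 is placed in row 3, which forces r3c2 = 1.
2 is placed in column 1, leaving r4c1 = 1.
Column 2 now contains 1, so r4c2 = 4.
Column 4 already has 2; hence r4c4 = 3.
Column 2 already has 4, leaving r1c2 = 2.
The two cells of cage c must have product 8, so r1c3 = 4.
The 4 cells of cage f must have product 24, leaving r1c4 = 1.
Cage f has product 24, so r3c3 = 3.
Column 4 now contains 3, so r3c4 = 4.
Row 4 now contains 3, which forces r4c3 = 2.
Filled in: 3 2 4 1 / 4 3 1 2 / 2 1 3 4 / 1 4 2 3.

2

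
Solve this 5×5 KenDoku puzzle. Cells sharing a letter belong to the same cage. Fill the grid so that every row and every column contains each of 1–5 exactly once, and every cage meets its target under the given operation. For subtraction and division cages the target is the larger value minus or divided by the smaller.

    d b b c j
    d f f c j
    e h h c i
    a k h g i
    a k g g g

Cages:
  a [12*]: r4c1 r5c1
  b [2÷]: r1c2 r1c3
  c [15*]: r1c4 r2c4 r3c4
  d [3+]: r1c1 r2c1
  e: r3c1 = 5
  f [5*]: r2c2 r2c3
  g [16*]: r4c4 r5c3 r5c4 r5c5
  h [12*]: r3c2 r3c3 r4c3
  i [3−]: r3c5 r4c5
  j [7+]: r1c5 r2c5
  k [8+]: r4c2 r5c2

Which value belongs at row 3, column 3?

Cage e is a single given cell; hence r3c1 = 5.
Cage g has product 16, leaving r4c4 = 2.
Row 2 needs a 4, and only r2c5 is open for it.
Cage j's pair has sum 7, which forces r1c5 = 3.
The two cells of cage i must have difference 3; hence r3c5 = 2.
The two cells of cage i must have difference 3, leaving r4c5 = 5.
Column 5 now contains 2, so r5c5 = 1.
5 is placed in row 4, so r4c2 = 3.
Cage k needs two cells with sum 8; hence r5c2 = 5.
The 4 cells of cage g must have product 16, which forces r5c3 = 2.
1 is placed in row 5, leaving r5c4 = 4.
The two cells of cage b must have quotient 2; hence r1c2 = 2.
Column 2 already has 5, leaving r2c2 = 1.
Cage f's pair has product 5; hence r2c3 = 5.
Row 2 already has 5; hence r2c4 = 3.
Column 2 already has 1; hence r3c2 = 4.
The 3 cells of cage h must have product 12, leaving r3c3 = 3.
3 is placed in column 4; hence r3c4 = 1.
Row 4 already has 3, so r4c1 = 4.
Row 4 now contains 4, which forces r4c3 = 1.
Row 5 now contains 4; hence r5c1 = 3.
2 is placed in row 1; hence r1c1 = 1.
Column 3 already has 1, so r1c3 = 4.
Column 4 now contains 1, which forces r1c4 = 5.
1 is placed in row 2; hence r2c1 = 2.
Filled in: 1 2 4 5 3 / 2 1 5 3 4 / 5 4 3 1 2 / 4 3 1 2 5 / 3 5 2 4 1.

3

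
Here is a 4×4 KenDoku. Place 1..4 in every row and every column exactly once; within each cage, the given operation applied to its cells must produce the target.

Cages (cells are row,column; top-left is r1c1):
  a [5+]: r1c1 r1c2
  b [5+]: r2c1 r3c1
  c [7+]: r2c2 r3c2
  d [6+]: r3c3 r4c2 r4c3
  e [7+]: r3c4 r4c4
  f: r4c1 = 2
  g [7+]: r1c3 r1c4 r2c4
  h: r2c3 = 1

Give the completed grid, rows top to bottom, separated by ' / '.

3 2 4 1 / 4 3 1 2 / 1 4 2 3 / 2 1 3 4

H is a freebie, which forces r2c3 = 1.
Cage f is given, so r4c1 = 2.
Cage b needs two cells with sum 5, so r2c1 = 4.
Row 2 already has 4; hence r2c2 = 3.
3 is placed in row 2; hence r2c4 = 2.
Cage b's pair has sum 5, so r3c1 = 1.
Column 2 now contains 3, leaving r3c2 = 4.
The 3 cells of cage d must have sum 6, so r3c3 = 2.
Row 3 now contains 4, so r3c4 = 3.
Cage d has sum 6, so r4c2 = 1.
Cage d needs sum 6, which forces r4c3 = 3.
Column 4 already has 3, so r4c4 = 4.
1 is placed in column 1, which forces r1c1 = 3.
1 is placed in column 2, which forces r1c2 = 2.
3 is placed in column 3; hence r1c3 = 4.
Column 4 already has 3, so r1c4 = 1.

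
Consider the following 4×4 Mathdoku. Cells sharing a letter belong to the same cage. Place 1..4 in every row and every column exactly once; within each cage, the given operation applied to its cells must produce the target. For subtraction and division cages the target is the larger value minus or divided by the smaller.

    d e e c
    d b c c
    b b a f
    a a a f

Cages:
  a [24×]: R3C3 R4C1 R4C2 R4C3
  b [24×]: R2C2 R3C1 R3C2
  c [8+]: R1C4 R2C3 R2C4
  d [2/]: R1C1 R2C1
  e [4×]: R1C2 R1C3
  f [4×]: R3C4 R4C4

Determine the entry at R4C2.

3

Row 1 needs a 3, and only R1C4 is open for it.
Row 1 needs a 2, and only R1C1 is open for it.
Column 4 needs a 2, and only R2C4 is open for it.
The 3 cells of cage c must have sum 8; hence R2C3 = 3.
The 3 cells of cage b must have product 24, leaving R3C2 = 2.
Row 2 already has 3, leaving R2C2 = 4.
The 3 cells of cage b must have product 24; hence R3C1 = 3.
The 4 cells of cage a must have product 24, leaving R4C3 = 2.
4 is placed in column 2, so R1C2 = 1.
Cage e's pair has product 4; hence R1C3 = 4.
4 is placed in row 2; hence R2C1 = 1.
4 is placed in column 3; hence R3C3 = 1.
1 is placed in row 3; hence R3C4 = 4.
Column 1 now contains 1, leaving R4C1 = 4.
The 4 cells of cage a must have product 24; hence R4C2 = 3.
Column 4 now contains 4, so R4C4 = 1.
The full grid is 2 1 4 3 / 1 4 3 2 / 3 2 1 4 / 4 3 2 1.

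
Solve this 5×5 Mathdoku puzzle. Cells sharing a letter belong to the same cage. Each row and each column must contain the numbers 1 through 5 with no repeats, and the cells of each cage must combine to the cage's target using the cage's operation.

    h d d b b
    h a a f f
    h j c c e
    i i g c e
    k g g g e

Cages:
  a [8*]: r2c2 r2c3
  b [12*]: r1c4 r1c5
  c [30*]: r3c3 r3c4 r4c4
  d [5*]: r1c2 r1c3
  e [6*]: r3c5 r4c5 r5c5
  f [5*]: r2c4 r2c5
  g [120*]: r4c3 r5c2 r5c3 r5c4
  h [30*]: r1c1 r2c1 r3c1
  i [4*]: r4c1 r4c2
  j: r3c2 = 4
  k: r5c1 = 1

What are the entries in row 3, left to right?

Cage j is given; hence r3c2 = 4.
4 is placed in column 2; hence r4c2 = 1.
Cage k is a single given cell, leaving r5c1 = 1.
1 is placed in column 2; hence r1c2 = 5.
The two cells of cage d must have product 5; hence r1c3 = 1.
4 is placed in column 2, leaving r2c2 = 2.
Cage a's pair has product 8; hence r2c3 = 4.
Cage e needs product 6, so r3c5 = 1.
Row 4 already has 1, leaving r4c1 = 4.
2 is placed in column 2, so r5c2 = 3.
3 is placed in row 5; hence r5c5 = 2.
Cage f's pair has product 5, which forces r2c4 = 1.
Column 5 already has 1; hence r2c5 = 5.
The 4 cells of cage g must have product 120; hence r4c3 = 2.
Column 5 already has 2, so r4c5 = 3.
Row 5 now contains 2, which forces r5c3 = 5.
The 4 cells of cage g must have product 120, which forces r5c4 = 4.
Cage h needs product 30, so r1c1 = 2.
4 is placed in column 4, leaving r1c4 = 3.
Column 5 already has 3, so r1c5 = 4.
Row 2 already has 5, leaving r2c1 = 3.
The 3 cells of cage h must have product 30, leaving r3c1 = 5.
5 is placed in column 3, which forces r3c3 = 3.
Cage c has product 30, which forces r3c4 = 2.
3 is placed in row 4, leaving r4c4 = 5.
Filled in: 2 5 1 3 4 / 3 2 4 1 5 / 5 4 3 2 1 / 4 1 2 5 3 / 1 3 5 4 2.

5 4 3 2 1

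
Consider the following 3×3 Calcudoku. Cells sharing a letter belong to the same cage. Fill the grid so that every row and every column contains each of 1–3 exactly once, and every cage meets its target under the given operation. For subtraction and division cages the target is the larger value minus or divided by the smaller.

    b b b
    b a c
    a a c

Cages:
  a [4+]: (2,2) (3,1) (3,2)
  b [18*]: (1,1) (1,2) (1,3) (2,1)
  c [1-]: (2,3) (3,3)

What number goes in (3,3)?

The 4 cells of cage b must have product 18, so (2,1) = 3.
Cage a has sum 4, which forces (2,2) = 1.
Row 2 now contains 1, which forces (2,3) = 2.
The 3 cells of cage a must have sum 4; hence (3,1) = 1.
The 3 cells of cage a must have sum 4, which forces (3,2) = 2.
Row 3 now contains 1, leaving (3,3) = 3.
Column 1 now contains 1, so (1,1) = 2.
2 is placed in column 2; hence (1,2) = 3.
3 is placed in column 3, which forces (1,3) = 1.
Filled in: 2 3 1 / 3 1 2 / 1 2 3.

3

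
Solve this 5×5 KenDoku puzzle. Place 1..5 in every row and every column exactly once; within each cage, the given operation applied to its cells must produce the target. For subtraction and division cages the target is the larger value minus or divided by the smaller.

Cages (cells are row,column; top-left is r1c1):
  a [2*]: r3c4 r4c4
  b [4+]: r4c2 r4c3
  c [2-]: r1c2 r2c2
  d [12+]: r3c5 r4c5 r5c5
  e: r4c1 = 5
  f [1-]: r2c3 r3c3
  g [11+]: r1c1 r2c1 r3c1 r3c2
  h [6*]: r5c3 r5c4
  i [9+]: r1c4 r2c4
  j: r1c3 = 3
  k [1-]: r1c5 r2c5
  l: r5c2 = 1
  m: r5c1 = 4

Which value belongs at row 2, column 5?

1

Cage j is a single given cell, which forces r1c3 = 3.
Cage e is a single given cell, leaving r4c1 = 5.
Column 3 already has 3, leaving r4c3 = 1.
Row 4 now contains 1; hence r4c4 = 2.
M is a freebie, leaving r5c1 = 4.
Cage l is a single given cell, which forces r5c2 = 1.
Column 3 already has 3, which forces r5c3 = 2.
2 is placed in column 4, leaving r5c4 = 3.
3 is placed in row 5, which forces r5c5 = 5.
Cage g needs sum 11, which forces r3c2 = 5.
Row 3 now contains 5; hence r3c3 = 4.
2 is placed in column 4, so r3c4 = 1.
Row 3 now contains 4, which forces r3c5 = 3.
Row 4 now contains 1, which forces r4c2 = 3.
Column 5 now contains 3, which forces r4c5 = 4.
The 4 cells of cage g must have sum 11, which forces r1c1 = 1.
Row 1 now contains 1, leaving r1c5 = 2.
The 4 cells of cage g must have sum 11; hence r2c1 = 3.
Column 3 already has 4, which forces r2c3 = 5.
Row 2 now contains 5, so r2c4 = 4.
Column 5 now contains 2, leaving r2c5 = 1.
Row 3 now contains 3, leaving r3c1 = 2.
Row 1 already has 2; hence r1c2 = 4.
Column 4 already has 4, leaving r1c4 = 5.
Row 2 already has 4, which forces r2c2 = 2.
Filled in: 1 4 3 5 2 / 3 2 5 4 1 / 2 5 4 1 3 / 5 3 1 2 4 / 4 1 2 3 5.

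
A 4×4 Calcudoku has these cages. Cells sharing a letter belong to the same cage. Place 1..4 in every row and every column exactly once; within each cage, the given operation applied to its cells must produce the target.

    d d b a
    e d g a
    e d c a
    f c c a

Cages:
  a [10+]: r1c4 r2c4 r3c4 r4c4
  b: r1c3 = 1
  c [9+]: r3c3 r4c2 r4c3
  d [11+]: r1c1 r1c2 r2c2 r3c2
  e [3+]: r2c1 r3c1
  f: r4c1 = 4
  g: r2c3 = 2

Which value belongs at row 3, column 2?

1

Cage b is a single given cell, which forces r1c3 = 1.
G is a freebie, leaving r2c3 = 2.
Cage f is a single given cell, which forces r4c1 = 4.
Row 4 now contains 4, so r4c3 = 3.
Row 2 now contains 2, so r2c1 = 1.
Cage e's pair has sum 3, leaving r3c1 = 2.
3 is placed in column 3, so r3c3 = 4.
3 is placed in row 4, which forces r4c2 = 2.
Row 4 already has 2; hence r4c4 = 1.
2 is placed in column 1, leaving r1c1 = 3.
The 4 cells of cage d must have sum 11; hence r1c2 = 4.
The 4 cells of cage a must have sum 10, so r1c4 = 2.
The 4 cells of cage d must have sum 11, so r2c2 = 3.
Cage a needs sum 10, leaving r2c4 = 4.
The 4 cells of cage d must have sum 11, so r3c2 = 1.
Column 4 now contains 1, which forces r3c4 = 3.
The full grid is 3 4 1 2 / 1 3 2 4 / 2 1 4 3 / 4 2 3 1.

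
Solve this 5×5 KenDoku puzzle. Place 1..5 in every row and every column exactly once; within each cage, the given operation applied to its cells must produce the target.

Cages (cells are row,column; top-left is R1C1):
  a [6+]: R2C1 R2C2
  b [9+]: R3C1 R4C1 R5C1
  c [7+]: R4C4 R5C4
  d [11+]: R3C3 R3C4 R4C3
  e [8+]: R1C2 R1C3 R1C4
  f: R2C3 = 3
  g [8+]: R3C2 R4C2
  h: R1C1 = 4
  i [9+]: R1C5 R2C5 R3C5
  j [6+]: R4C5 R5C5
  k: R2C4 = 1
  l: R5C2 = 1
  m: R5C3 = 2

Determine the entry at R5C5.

4

Cage h is a single given cell, leaving R1C1 = 4.
Cage f is a single given cell; hence R2C3 = 3.
Cage k is given; hence R2C4 = 1.
Cage l is a single given cell; hence R5C2 = 1.
Cage m is given, leaving R5C3 = 2.
The 3 cells of cage e must have sum 8, so R1C3 = 1.
The two cells of cage a must have sum 6, which forces R2C1 = 2.
Cage a needs two cells with sum 6, leaving R2C2 = 4.
Row 2 already has 4, which forces R2C5 = 5.
Column 5 already has 5; hence R5C5 = 4.
Cage i needs sum 9, which forces R1C5 = 3.
Cage d needs sum 11, so R3C4 = 2.
Cage i needs sum 9, leaving R3C5 = 1.
2 is placed in column 4, so R4C4 = 4.
The two cells of cage j must have sum 6, leaving R4C5 = 2.
Cage e has sum 8, which forces R1C2 = 2.
2 is placed in column 4; hence R1C4 = 5.
Cage d needs sum 11, so R3C3 = 4.
Cage b has sum 9, which forces R4C1 = 1.
Row 4 now contains 4; hence R4C3 = 5.
Cage c's pair has sum 7; hence R5C4 = 3.
The 3 cells of cage b must have sum 9, leaving R3C1 = 3.
Cage g needs two cells with sum 8, so R3C2 = 5.
Row 4 now contains 5, so R4C2 = 3.
Row 5 already has 3, which forces R5C1 = 5.
Completed grid: 4 2 1 5 3 / 2 4 3 1 5 / 3 5 4 2 1 / 1 3 5 4 2 / 5 1 2 3 4.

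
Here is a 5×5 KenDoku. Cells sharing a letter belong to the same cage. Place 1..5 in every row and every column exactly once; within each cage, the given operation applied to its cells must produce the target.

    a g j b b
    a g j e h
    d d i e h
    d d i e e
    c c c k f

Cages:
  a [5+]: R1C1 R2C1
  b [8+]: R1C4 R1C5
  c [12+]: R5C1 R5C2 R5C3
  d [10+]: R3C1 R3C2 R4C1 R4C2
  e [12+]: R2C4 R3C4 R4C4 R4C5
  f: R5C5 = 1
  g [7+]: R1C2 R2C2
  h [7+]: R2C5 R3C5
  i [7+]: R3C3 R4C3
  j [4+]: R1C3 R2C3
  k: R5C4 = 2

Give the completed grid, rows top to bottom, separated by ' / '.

Cage k is a single given cell; hence R5C4 = 2.
Cage f is a single given cell, so R5C5 = 1.
{3, 5} are confined to R1C4 and R1C5 in row 1; hence R1C3 = 1.
Cage j's pair has sum 4; hence R2C3 = 3.
Cage a needs two cells with sum 5, leaving R1C1 = 4.
Cage g needs two cells with sum 7, leaving R1C2 = 2.
Cage a needs two cells with sum 5, which forces R2C1 = 1.
Row 2 already has 3, leaving R2C2 = 5.
5 is placed in row 2, so R2C4 = 4.
Row 2 already has 4, leaving R2C5 = 2.
Cage h's pair has sum 7, which forces R3C5 = 5.
The 4 cells of cage e must have sum 12, which forces R4C5 = 4.
The two cells of cage b must have sum 8; hence R1C4 = 5.
Column 5 already has 5, which forces R1C5 = 3.
Cage d needs sum 10, which forces R3C2 = 4.
5 is placed in row 3, so R3C3 = 2.
4 is placed in row 4; hence R4C2 = 1.
Cage i needs two cells with sum 7, so R4C3 = 5.
1 is placed in row 4, so R4C4 = 3.
4 is placed in column 2, which forces R5C2 = 3.
Column 3 now contains 5, so R5C3 = 4.
Row 3 already has 2, so R3C1 = 3.
3 is placed in column 4; hence R3C4 = 1.
3 is placed in row 4, which forces R4C1 = 2.
Row 5 already has 3, so R5C1 = 5.

4 2 1 5 3 / 1 5 3 4 2 / 3 4 2 1 5 / 2 1 5 3 4 / 5 3 4 2 1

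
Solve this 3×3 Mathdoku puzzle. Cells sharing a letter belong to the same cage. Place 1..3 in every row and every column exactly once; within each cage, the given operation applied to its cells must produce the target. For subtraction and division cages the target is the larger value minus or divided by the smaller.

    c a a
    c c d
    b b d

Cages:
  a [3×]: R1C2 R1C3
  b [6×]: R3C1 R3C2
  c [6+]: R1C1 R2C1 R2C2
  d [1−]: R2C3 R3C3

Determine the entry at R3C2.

2

Row 1 needs a 2, and only R1C1 is open for it.
Column 1 already has 2; hence R3C1 = 3.
Cage b's pair has product 6, leaving R3C2 = 2.
Row 3 now contains 2, so R3C3 = 1.
Cage a's pair has product 3, so R1C2 = 1.
Column 3 now contains 1, leaving R1C3 = 3.
Column 1 already has 3, so R2C1 = 1.
The 3 cells of cage c must have sum 6; hence R2C2 = 3.
Cage d's pair has difference 1; hence R2C3 = 2.
Completed grid: 2 1 3 / 1 3 2 / 3 2 1.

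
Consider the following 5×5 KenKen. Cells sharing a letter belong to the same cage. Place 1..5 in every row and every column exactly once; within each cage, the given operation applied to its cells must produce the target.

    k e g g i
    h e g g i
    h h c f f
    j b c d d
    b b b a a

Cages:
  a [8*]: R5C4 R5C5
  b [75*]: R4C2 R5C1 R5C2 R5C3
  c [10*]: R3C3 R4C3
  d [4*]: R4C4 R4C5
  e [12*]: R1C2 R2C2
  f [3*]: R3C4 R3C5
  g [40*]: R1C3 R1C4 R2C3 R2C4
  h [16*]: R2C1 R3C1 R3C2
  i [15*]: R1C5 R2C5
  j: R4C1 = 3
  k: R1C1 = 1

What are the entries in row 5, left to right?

Cage k is given; hence R1C1 = 1.
1 is placed in column 1, so R3C1 = 4.
4 is placed in row 3, which forces R3C2 = 2.
Row 3 already has 2, so R3C3 = 5.
J is a freebie, so R4C1 = 3.
Cage b needs product 75, so R4C2 = 5.
Column 3 now contains 5; hence R4C3 = 2.
3 is placed in column 1, so R5C1 = 5.
Column 3 now contains 2, so R1C3 = 4.
4 is placed in column 1, which forces R2C1 = 2.
Cage g needs product 40; hence R2C3 = 1.
Row 2 now contains 2; hence R2C4 = 5.
5 is placed in row 2, so R2C5 = 3.
Column 5 now contains 3, which forces R3C5 = 1.
Column 5 already has 1, so R4C5 = 4.
1 is placed in column 3, leaving R5C3 = 3.
Column 5 now contains 4, so R5C5 = 2.
Row 1 now contains 4, which forces R1C2 = 3.
Column 4 now contains 5, which forces R1C4 = 2.
Column 5 now contains 3; hence R1C5 = 5.
3 is placed in row 2; hence R2C2 = 4.
1 is placed in row 3, leaving R3C4 = 3.
Row 4 already has 4, so R4C4 = 1.
3 is placed in row 5, so R5C2 = 1.
Row 5 now contains 2, leaving R5C4 = 4.
Completed grid: 1 3 4 2 5 / 2 4 1 5 3 / 4 2 5 3 1 / 3 5 2 1 4 / 5 1 3 4 2.

5 1 3 4 2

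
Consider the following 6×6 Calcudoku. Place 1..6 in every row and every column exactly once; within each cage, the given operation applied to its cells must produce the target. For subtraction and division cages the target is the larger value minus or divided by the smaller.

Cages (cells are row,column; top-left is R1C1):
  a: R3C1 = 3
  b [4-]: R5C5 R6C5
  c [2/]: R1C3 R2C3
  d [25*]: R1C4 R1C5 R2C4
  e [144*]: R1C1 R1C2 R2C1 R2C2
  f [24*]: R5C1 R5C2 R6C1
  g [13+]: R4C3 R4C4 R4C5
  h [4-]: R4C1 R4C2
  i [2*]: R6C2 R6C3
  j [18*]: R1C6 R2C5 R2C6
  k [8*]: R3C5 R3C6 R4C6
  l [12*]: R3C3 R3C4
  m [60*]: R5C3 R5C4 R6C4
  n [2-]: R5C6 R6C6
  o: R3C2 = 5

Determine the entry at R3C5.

Cage d has product 25, which forces R1C4 = 1.
Cage d needs product 25, which forces R1C5 = 5.
Cage d needs product 25, so R2C4 = 5.
A is a freebie, leaving R3C1 = 3.
O is a freebie, so R3C2 = 5.
The 3 cells of cage m must have product 60; hence R5C3 = 5.
The only place for 5 in row 4 is R4C1.
The two cells of cage h must have difference 4, leaving R4C2 = 1.
Column 2 already has 1, leaving R6C2 = 2.
2 is placed in row 6, leaving R6C3 = 1.
2 is placed in row 6; hence R6C5 = 6.
Column 5 already has 6, which forces R5C5 = 2.
6 is placed in row 6; hence R6C1 = 4.
Row 6 now contains 4, which forces R6C4 = 3.
3 is placed in row 6, which forces R6C6 = 5.
Row 5 now contains 2; hence R5C1 = 1.
Cage f has product 24, leaving R5C2 = 6.
3 is placed in column 4, leaving R5C4 = 4.
Cage n needs two cells with difference 2, leaving R5C6 = 3.
Column 6 already has 3, which forces R1C6 = 6.
The 3 cells of cage j must have product 18, leaving R2C5 = 3.
Cage j needs product 18, leaving R2C6 = 1.
Column 4 already has 4, which forces R4C4 = 6.
Column 5 now contains 3, which forces R4C5 = 4.
Row 4 now contains 4, which forces R4C6 = 2.
Row 1 already has 6, leaving R1C1 = 2.
The 4 cells of cage e must have product 144, so R1C2 = 3.
Row 1 now contains 3, which forces R1C3 = 4.
Cage e needs product 144, so R2C1 = 6.
3 is placed in row 2, which forces R2C2 = 4.
6 is placed in row 2; hence R2C3 = 2.
Cage l needs two cells with product 12, which forces R3C3 = 6.
6 is placed in column 4, which forces R3C4 = 2.
4 is placed in column 5, leaving R3C5 = 1.
Column 6 now contains 2, leaving R3C6 = 4.
Row 4 now contains 4, which forces R4C3 = 3.
Completed grid: 2 3 4 1 5 6 / 6 4 2 5 3 1 / 3 5 6 2 1 4 / 5 1 3 6 4 2 / 1 6 5 4 2 3 / 4 2 1 3 6 5.

1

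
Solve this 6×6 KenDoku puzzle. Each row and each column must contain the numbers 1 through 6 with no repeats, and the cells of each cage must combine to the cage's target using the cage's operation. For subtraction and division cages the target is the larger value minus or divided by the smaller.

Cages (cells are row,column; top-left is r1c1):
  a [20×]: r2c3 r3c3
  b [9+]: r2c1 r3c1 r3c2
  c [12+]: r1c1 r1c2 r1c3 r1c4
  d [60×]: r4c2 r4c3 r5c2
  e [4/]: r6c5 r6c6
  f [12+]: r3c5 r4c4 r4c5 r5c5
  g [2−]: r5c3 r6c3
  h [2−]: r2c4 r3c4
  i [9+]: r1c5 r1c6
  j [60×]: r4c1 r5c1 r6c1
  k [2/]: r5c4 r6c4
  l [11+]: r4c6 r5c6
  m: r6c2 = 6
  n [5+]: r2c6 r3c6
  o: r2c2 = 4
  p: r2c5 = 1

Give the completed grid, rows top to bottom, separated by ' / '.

1 3 2 6 5 4 / 6 4 5 3 1 2 / 2 1 4 5 6 3 / 4 2 6 1 3 5 / 3 5 1 4 2 6 / 5 6 3 2 4 1

Cage o is a single given cell, leaving r2c2 = 4.
Row 2 now contains 4, leaving r2c3 = 5.
Cage p is given; hence r2c5 = 1.
Column 3 already has 5; hence r3c3 = 4.
Cage m is given, so r6c2 = 6.
1 is placed in column 5, which forces r6c5 = 4.
4 is placed in row 6, which forces r6c6 = 1.
The two cells of cage h must have difference 2; hence r2c4 = 3.
Row 2 already has 3, so r2c6 = 2.
Column 6 now contains 2, leaving r3c6 = 3.
The 3 cells of cage d must have product 60; hence r4c3 = 6.
Row 4 now contains 6, so r4c6 = 5.
Cage g needs two cells with difference 2, which forces r5c3 = 1.
5 is placed in column 6, so r5c6 = 6.
Cage g's pair has difference 2, which forces r6c3 = 3.
Column 4 already has 3, which forces r6c4 = 2.
Column 3 now contains 3; hence r1c3 = 2.
Cage i needs two cells with sum 9; hence r1c5 = 5.
Column 6 already has 6, leaving r1c6 = 4.
Row 2 now contains 2, which forces r2c1 = 6.
Cage f needs sum 12, so r3c5 = 6.
Row 4 now contains 5; hence r4c2 = 2.
Column 4 now contains 2, which forces r4c4 = 1.
2 is placed in row 4, which forces r4c5 = 3.
The 3 cells of cage d must have product 60, which forces r5c2 = 5.
Row 5 now contains 6, so r5c4 = 4.
3 is placed in column 5, so r5c5 = 2.
Row 6 now contains 2, leaving r6c1 = 5.
1 is placed in column 4, so r1c4 = 6.
The 3 cells of cage b must have sum 9, leaving r3c1 = 2.
Column 2 now contains 2; hence r3c2 = 1.
1 is placed in column 4, leaving r3c4 = 5.
Row 4 now contains 3, leaving r4c1 = 4.
Row 5 already has 4, leaving r5c1 = 3.
Column 1 already has 3, so r1c1 = 1.
Column 2 now contains 1, leaving r1c2 = 3.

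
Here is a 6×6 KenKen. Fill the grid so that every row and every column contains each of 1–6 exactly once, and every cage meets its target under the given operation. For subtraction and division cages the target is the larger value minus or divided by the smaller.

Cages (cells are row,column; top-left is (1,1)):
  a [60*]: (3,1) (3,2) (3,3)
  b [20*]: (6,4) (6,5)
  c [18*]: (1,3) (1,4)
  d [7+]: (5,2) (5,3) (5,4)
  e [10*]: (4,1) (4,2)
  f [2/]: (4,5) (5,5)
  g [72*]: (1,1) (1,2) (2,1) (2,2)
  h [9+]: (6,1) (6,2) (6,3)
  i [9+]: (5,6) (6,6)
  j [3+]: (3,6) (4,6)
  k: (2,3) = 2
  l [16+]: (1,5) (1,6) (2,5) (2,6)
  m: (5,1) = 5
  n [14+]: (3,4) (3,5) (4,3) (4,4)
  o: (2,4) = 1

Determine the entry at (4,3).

3

K is a freebie; hence (2,3) = 2.
Cage o is a single given cell; hence (2,4) = 1.
Cage m is given, leaving (5,1) = 5.
Column 1 already has 5, so (4,1) = 2.
The two cells of cage e must have product 10, leaving (4,2) = 5.
Row 4 now contains 2; hence (4,6) = 1.
The 3 cells of cage a must have product 60, so (3,3) = 5.
Column 6 now contains 1; hence (3,6) = 2.
Cage h needs sum 9, leaving (6,2) = 2.
Cage d has sum 7, which forces (5,4) = 2.
The only place for 2 in row 1 is (1,5).
The only place for 5 in row 1 is (1,6).
Row 2 needs a 5, and only (2,5) is open for it.
The 4 cells of cage l must have sum 16, which forces (2,6) = 4.
Cage b needs two cells with product 20, which forces (6,4) = 5.
Column 5 already has 5, so (6,5) = 4.
Row 3 needs a 1, and only (3,5) is open for it.
In row 3, 6 can only go at (3,4), so (3,4) = 6.
Cage c's pair has product 18, leaving (1,3) = 6.
Column 4 already has 6, so (1,4) = 3.
3 is placed in column 4, which forces (4,4) = 4.
Column 3 now contains 6, which forces (6,3) = 1.
Row 4 now contains 4, so (4,3) = 3.
Row 4 now contains 3; hence (4,5) = 6.
The 3 cells of cage d must have sum 7, so (5,2) = 1.
1 is placed in column 3, which forces (5,3) = 4.
6 is placed in column 5, leaving (5,5) = 3.
Row 5 now contains 3, which forces (5,6) = 6.
Row 6 already has 1, leaving (6,1) = 6.
6 is placed in column 6, leaving (6,6) = 3.
The 4 cells of cage g must have product 72; hence (1,1) = 1.
1 is placed in column 2, leaving (1,2) = 4.
6 is placed in column 1, which forces (2,1) = 3.
Cage g has product 72, leaving (2,2) = 6.
Column 1 now contains 3, leaving (3,1) = 4.
Column 2 now contains 4, leaving (3,2) = 3.
Completed grid: 1 4 6 3 2 5 / 3 6 2 1 5 4 / 4 3 5 6 1 2 / 2 5 3 4 6 1 / 5 1 4 2 3 6 / 6 2 1 5 4 3.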